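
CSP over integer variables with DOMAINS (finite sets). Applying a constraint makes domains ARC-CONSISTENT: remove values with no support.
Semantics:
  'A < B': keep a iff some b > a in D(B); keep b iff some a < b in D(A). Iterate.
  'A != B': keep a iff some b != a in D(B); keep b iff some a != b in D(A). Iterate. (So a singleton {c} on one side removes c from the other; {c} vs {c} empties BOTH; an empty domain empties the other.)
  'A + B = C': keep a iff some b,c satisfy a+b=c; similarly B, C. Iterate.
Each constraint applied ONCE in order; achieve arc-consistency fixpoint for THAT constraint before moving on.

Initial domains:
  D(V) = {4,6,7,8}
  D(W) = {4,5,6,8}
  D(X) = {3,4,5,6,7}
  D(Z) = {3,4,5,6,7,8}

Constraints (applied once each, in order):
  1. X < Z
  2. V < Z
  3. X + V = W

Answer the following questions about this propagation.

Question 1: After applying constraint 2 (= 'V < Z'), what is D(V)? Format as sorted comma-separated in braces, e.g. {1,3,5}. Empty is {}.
Constraint 1 (X < Z) on D(X)={3,4,5,6,7} D(Z)={3,4,5,6,7,8}: Z {3,4,5,6,7,8}->{4,5,6,7,8}
Constraint 2 (V < Z) on D(V)={4,6,7,8} D(Z)={4,5,6,7,8}: V {4,6,7,8}->{4,6,7}; Z {4,5,6,7,8}->{5,6,7,8}
So after constraint 2: D(V) = {4,6,7}

Answer: {4,6,7}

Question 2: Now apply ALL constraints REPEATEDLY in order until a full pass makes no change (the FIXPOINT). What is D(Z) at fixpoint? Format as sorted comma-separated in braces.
pass 0 (initial): D(Z)={3,4,5,6,7,8}
pass 1: V {4,6,7,8}->{4}; W {4,5,6,8}->{8}; X {3,4,5,6,7}->{4}; Z {3,4,5,6,7,8}->{5,6,7,8}
pass 2: no change
Fixpoint after 2 passes: D(Z) = {5,6,7,8}

Answer: {5,6,7,8}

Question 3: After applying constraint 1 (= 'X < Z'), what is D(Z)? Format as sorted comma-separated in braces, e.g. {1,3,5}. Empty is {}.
Answer: {4,5,6,7,8}

Derivation:
Constraint 1 (X < Z) on D(X)={3,4,5,6,7} D(Z)={3,4,5,6,7,8}: Z {3,4,5,6,7,8}->{4,5,6,7,8}
So after constraint 1: D(Z) = {4,5,6,7,8}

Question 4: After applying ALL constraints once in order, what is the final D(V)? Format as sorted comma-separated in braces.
Answer: {4}

Derivation:
Constraint 1 (X < Z) on D(X)={3,4,5,6,7} D(Z)={3,4,5,6,7,8}: Z {3,4,5,6,7,8}->{4,5,6,7,8}
Constraint 2 (V < Z) on D(V)={4,6,7,8} D(Z)={4,5,6,7,8}: V {4,6,7,8}->{4,6,7}; Z {4,5,6,7,8}->{5,6,7,8}
Constraint 3 (X + V = W) on D(X)={3,4,5,6,7} D(V)={4,6,7} D(W)={4,5,6,8}: X {3,4,5,6,7}->{4}; V {4,6,7}->{4}; W {4,5,6,8}->{8}
So after all 3 constraints: D(V) = {4}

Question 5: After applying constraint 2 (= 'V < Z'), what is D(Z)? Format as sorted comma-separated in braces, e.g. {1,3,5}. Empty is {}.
Answer: {5,6,7,8}

Derivation:
Constraint 1 (X < Z) on D(X)={3,4,5,6,7} D(Z)={3,4,5,6,7,8}: Z {3,4,5,6,7,8}->{4,5,6,7,8}
Constraint 2 (V < Z) on D(V)={4,6,7,8} D(Z)={4,5,6,7,8}: V {4,6,7,8}->{4,6,7}; Z {4,5,6,7,8}->{5,6,7,8}
So after constraint 2: D(Z) = {5,6,7,8}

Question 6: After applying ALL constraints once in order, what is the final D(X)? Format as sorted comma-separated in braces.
Constraint 1 (X < Z) on D(X)={3,4,5,6,7} D(Z)={3,4,5,6,7,8}: Z {3,4,5,6,7,8}->{4,5,6,7,8}
Constraint 2 (V < Z) on D(V)={4,6,7,8} D(Z)={4,5,6,7,8}: V {4,6,7,8}->{4,6,7}; Z {4,5,6,7,8}->{5,6,7,8}
Constraint 3 (X + V = W) on D(X)={3,4,5,6,7} D(V)={4,6,7} D(W)={4,5,6,8}: X {3,4,5,6,7}->{4}; V {4,6,7}->{4}; W {4,5,6,8}->{8}
So after all 3 constraints: D(X) = {4}

Answer: {4}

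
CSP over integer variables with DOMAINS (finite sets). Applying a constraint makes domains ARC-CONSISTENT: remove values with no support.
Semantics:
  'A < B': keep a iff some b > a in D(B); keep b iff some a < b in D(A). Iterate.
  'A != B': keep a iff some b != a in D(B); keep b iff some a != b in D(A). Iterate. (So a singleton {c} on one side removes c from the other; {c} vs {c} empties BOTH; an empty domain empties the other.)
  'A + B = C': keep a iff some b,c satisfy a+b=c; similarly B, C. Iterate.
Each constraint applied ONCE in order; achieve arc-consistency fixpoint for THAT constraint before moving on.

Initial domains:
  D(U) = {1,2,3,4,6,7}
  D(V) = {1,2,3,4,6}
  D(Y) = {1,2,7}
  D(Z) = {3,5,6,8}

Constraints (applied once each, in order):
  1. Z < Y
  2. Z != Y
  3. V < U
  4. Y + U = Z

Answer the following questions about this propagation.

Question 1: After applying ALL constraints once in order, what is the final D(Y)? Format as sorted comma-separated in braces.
Answer: {}

Derivation:
Constraint 1 (Z < Y) on D(Z)={3,5,6,8} D(Y)={1,2,7}: Z {3,5,6,8}->{3,5,6}; Y {1,2,7}->{7}
Constraint 2 (Z != Y) on D(Z)={3,5,6} D(Y)={7}: no change
Constraint 3 (V < U) on D(V)={1,2,3,4,6} D(U)={1,2,3,4,6,7}: U {1,2,3,4,6,7}->{2,3,4,6,7}
Constraint 4 (Y + U = Z) on D(Y)={7} D(U)={2,3,4,6,7} D(Z)={3,5,6}: Y {7}->{}; U {2,3,4,6,7}->{}; Z {3,5,6}->{}
So after all 4 constraints: D(Y) = {}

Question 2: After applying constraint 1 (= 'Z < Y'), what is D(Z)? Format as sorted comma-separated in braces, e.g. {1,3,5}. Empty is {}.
Constraint 1 (Z < Y) on D(Z)={3,5,6,8} D(Y)={1,2,7}: Z {3,5,6,8}->{3,5,6}; Y {1,2,7}->{7}
So after constraint 1: D(Z) = {3,5,6}

Answer: {3,5,6}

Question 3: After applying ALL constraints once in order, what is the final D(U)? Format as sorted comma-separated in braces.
Answer: {}

Derivation:
Constraint 1 (Z < Y) on D(Z)={3,5,6,8} D(Y)={1,2,7}: Z {3,5,6,8}->{3,5,6}; Y {1,2,7}->{7}
Constraint 2 (Z != Y) on D(Z)={3,5,6} D(Y)={7}: no change
Constraint 3 (V < U) on D(V)={1,2,3,4,6} D(U)={1,2,3,4,6,7}: U {1,2,3,4,6,7}->{2,3,4,6,7}
Constraint 4 (Y + U = Z) on D(Y)={7} D(U)={2,3,4,6,7} D(Z)={3,5,6}: Y {7}->{}; U {2,3,4,6,7}->{}; Z {3,5,6}->{}
So after all 4 constraints: D(U) = {}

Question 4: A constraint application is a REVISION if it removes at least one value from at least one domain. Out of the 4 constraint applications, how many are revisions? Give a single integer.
Constraint 1 (Z < Y) on D(Z)={3,5,6,8} D(Y)={1,2,7}: Z {3,5,6,8}->{3,5,6}; Y {1,2,7}->{7} => REVISION
Constraint 2 (Z != Y) on D(Z)={3,5,6} D(Y)={7}: no change => not a revision
Constraint 3 (V < U) on D(V)={1,2,3,4,6} D(U)={1,2,3,4,6,7}: U {1,2,3,4,6,7}->{2,3,4,6,7} => REVISION
Constraint 4 (Y + U = Z) on D(Y)={7} D(U)={2,3,4,6,7} D(Z)={3,5,6}: Y {7}->{}; U {2,3,4,6,7}->{}; Z {3,5,6}->{} => REVISION
Total revisions = 3

Answer: 3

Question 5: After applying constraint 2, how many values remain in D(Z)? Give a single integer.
Answer: 3

Derivation:
Constraint 1 (Z < Y) on D(Z)={3,5,6,8} D(Y)={1,2,7}: Z {3,5,6,8}->{3,5,6}; Y {1,2,7}->{7}
Constraint 2 (Z != Y) on D(Z)={3,5,6} D(Y)={7}: no change
So after constraint 2: D(Z)={3,5,6}, size = 3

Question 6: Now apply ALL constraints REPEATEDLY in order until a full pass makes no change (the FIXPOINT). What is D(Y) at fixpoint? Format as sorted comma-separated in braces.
Answer: {}

Derivation:
pass 0 (initial): D(Y)={1,2,7}
pass 1: U {1,2,3,4,6,7}->{}; Y {1,2,7}->{}; Z {3,5,6,8}->{}
pass 2: V {1,2,3,4,6}->{}
pass 3: no change
Fixpoint after 3 passes: D(Y) = {}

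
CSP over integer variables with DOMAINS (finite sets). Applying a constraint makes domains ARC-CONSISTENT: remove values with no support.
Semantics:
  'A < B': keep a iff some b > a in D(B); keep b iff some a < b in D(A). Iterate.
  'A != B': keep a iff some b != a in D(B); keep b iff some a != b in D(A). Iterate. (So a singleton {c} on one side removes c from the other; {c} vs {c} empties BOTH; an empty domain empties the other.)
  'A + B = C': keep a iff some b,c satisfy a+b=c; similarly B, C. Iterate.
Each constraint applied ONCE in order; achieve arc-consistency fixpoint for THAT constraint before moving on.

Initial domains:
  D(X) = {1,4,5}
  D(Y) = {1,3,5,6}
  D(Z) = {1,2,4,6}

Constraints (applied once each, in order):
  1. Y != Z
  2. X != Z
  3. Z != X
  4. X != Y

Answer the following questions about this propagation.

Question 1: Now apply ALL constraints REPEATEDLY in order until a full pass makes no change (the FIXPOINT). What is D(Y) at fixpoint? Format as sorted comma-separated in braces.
pass 0 (initial): D(Y)={1,3,5,6}
pass 1: no change
Fixpoint after 1 passes: D(Y) = {1,3,5,6}

Answer: {1,3,5,6}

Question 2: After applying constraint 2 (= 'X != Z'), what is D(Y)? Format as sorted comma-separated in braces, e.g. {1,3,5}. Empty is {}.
Constraint 1 (Y != Z) on D(Y)={1,3,5,6} D(Z)={1,2,4,6}: no change
Constraint 2 (X != Z) on D(X)={1,4,5} D(Z)={1,2,4,6}: no change
So after constraint 2: D(Y) = {1,3,5,6}

Answer: {1,3,5,6}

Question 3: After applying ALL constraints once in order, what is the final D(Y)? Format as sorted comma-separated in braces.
Constraint 1 (Y != Z) on D(Y)={1,3,5,6} D(Z)={1,2,4,6}: no change
Constraint 2 (X != Z) on D(X)={1,4,5} D(Z)={1,2,4,6}: no change
Constraint 3 (Z != X) on D(Z)={1,2,4,6} D(X)={1,4,5}: no change
Constraint 4 (X != Y) on D(X)={1,4,5} D(Y)={1,3,5,6}: no change
So after all 4 constraints: D(Y) = {1,3,5,6}

Answer: {1,3,5,6}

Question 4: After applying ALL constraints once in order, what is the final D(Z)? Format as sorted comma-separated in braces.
Answer: {1,2,4,6}

Derivation:
Constraint 1 (Y != Z) on D(Y)={1,3,5,6} D(Z)={1,2,4,6}: no change
Constraint 2 (X != Z) on D(X)={1,4,5} D(Z)={1,2,4,6}: no change
Constraint 3 (Z != X) on D(Z)={1,2,4,6} D(X)={1,4,5}: no change
Constraint 4 (X != Y) on D(X)={1,4,5} D(Y)={1,3,5,6}: no change
So after all 4 constraints: D(Z) = {1,2,4,6}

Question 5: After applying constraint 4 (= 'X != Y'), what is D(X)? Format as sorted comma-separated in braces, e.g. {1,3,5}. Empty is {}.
Answer: {1,4,5}

Derivation:
Constraint 1 (Y != Z) on D(Y)={1,3,5,6} D(Z)={1,2,4,6}: no change
Constraint 2 (X != Z) on D(X)={1,4,5} D(Z)={1,2,4,6}: no change
Constraint 3 (Z != X) on D(Z)={1,2,4,6} D(X)={1,4,5}: no change
Constraint 4 (X != Y) on D(X)={1,4,5} D(Y)={1,3,5,6}: no change
So after constraint 4: D(X) = {1,4,5}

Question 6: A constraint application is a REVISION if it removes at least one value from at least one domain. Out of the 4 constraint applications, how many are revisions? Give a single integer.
Constraint 1 (Y != Z) on D(Y)={1,3,5,6} D(Z)={1,2,4,6}: no change => not a revision
Constraint 2 (X != Z) on D(X)={1,4,5} D(Z)={1,2,4,6}: no change => not a revision
Constraint 3 (Z != X) on D(Z)={1,2,4,6} D(X)={1,4,5}: no change => not a revision
Constraint 4 (X != Y) on D(X)={1,4,5} D(Y)={1,3,5,6}: no change => not a revision
Total revisions = 0

Answer: 0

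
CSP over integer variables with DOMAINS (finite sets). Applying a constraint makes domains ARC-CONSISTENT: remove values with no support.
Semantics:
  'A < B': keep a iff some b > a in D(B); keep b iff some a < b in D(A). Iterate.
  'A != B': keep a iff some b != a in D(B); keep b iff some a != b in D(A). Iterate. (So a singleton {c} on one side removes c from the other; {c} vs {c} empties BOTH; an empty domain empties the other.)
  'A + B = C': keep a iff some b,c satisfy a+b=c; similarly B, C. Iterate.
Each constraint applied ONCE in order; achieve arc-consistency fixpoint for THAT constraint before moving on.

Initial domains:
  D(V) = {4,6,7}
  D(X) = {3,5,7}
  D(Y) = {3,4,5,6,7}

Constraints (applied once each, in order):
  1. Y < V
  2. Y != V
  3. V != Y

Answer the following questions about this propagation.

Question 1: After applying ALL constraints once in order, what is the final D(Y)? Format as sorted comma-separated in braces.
Answer: {3,4,5,6}

Derivation:
Constraint 1 (Y < V) on D(Y)={3,4,5,6,7} D(V)={4,6,7}: Y {3,4,5,6,7}->{3,4,5,6}
Constraint 2 (Y != V) on D(Y)={3,4,5,6} D(V)={4,6,7}: no change
Constraint 3 (V != Y) on D(V)={4,6,7} D(Y)={3,4,5,6}: no change
So after all 3 constraints: D(Y) = {3,4,5,6}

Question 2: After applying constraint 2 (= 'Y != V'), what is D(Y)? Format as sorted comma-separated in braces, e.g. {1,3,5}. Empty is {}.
Constraint 1 (Y < V) on D(Y)={3,4,5,6,7} D(V)={4,6,7}: Y {3,4,5,6,7}->{3,4,5,6}
Constraint 2 (Y != V) on D(Y)={3,4,5,6} D(V)={4,6,7}: no change
So after constraint 2: D(Y) = {3,4,5,6}

Answer: {3,4,5,6}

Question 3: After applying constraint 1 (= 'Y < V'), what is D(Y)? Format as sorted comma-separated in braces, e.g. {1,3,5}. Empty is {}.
Answer: {3,4,5,6}

Derivation:
Constraint 1 (Y < V) on D(Y)={3,4,5,6,7} D(V)={4,6,7}: Y {3,4,5,6,7}->{3,4,5,6}
So after constraint 1: D(Y) = {3,4,5,6}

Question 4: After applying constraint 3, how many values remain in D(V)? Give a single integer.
Answer: 3

Derivation:
Constraint 1 (Y < V) on D(Y)={3,4,5,6,7} D(V)={4,6,7}: Y {3,4,5,6,7}->{3,4,5,6}
Constraint 2 (Y != V) on D(Y)={3,4,5,6} D(V)={4,6,7}: no change
Constraint 3 (V != Y) on D(V)={4,6,7} D(Y)={3,4,5,6}: no change
So after constraint 3: D(V)={4,6,7}, size = 3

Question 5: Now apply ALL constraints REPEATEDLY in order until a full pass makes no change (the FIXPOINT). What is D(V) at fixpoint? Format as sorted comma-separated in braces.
Answer: {4,6,7}

Derivation:
pass 0 (initial): D(V)={4,6,7}
pass 1: Y {3,4,5,6,7}->{3,4,5,6}
pass 2: no change
Fixpoint after 2 passes: D(V) = {4,6,7}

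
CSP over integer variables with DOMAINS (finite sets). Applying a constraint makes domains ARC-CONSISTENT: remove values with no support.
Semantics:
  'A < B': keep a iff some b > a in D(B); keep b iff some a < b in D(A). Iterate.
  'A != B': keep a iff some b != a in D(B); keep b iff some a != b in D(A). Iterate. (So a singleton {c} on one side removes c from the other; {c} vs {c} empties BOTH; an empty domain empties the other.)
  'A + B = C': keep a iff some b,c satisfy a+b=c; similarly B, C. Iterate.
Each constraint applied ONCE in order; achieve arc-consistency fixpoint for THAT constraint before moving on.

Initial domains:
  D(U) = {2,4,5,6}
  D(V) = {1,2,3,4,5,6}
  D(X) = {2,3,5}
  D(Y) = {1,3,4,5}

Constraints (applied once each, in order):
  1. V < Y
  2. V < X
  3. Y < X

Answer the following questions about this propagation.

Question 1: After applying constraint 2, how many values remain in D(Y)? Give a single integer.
Constraint 1 (V < Y) on D(V)={1,2,3,4,5,6} D(Y)={1,3,4,5}: V {1,2,3,4,5,6}->{1,2,3,4}; Y {1,3,4,5}->{3,4,5}
Constraint 2 (V < X) on D(V)={1,2,3,4} D(X)={2,3,5}: no change
So after constraint 2: D(Y)={3,4,5}, size = 3

Answer: 3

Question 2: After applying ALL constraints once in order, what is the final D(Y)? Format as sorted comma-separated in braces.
Answer: {3,4}

Derivation:
Constraint 1 (V < Y) on D(V)={1,2,3,4,5,6} D(Y)={1,3,4,5}: V {1,2,3,4,5,6}->{1,2,3,4}; Y {1,3,4,5}->{3,4,5}
Constraint 2 (V < X) on D(V)={1,2,3,4} D(X)={2,3,5}: no change
Constraint 3 (Y < X) on D(Y)={3,4,5} D(X)={2,3,5}: Y {3,4,5}->{3,4}; X {2,3,5}->{5}
So after all 3 constraints: D(Y) = {3,4}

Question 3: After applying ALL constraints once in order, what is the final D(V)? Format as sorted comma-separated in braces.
Constraint 1 (V < Y) on D(V)={1,2,3,4,5,6} D(Y)={1,3,4,5}: V {1,2,3,4,5,6}->{1,2,3,4}; Y {1,3,4,5}->{3,4,5}
Constraint 2 (V < X) on D(V)={1,2,3,4} D(X)={2,3,5}: no change
Constraint 3 (Y < X) on D(Y)={3,4,5} D(X)={2,3,5}: Y {3,4,5}->{3,4}; X {2,3,5}->{5}
So after all 3 constraints: D(V) = {1,2,3,4}

Answer: {1,2,3,4}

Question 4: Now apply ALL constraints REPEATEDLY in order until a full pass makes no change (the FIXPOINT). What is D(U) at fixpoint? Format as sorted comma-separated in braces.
pass 0 (initial): D(U)={2,4,5,6}
pass 1: V {1,2,3,4,5,6}->{1,2,3,4}; X {2,3,5}->{5}; Y {1,3,4,5}->{3,4}
pass 2: V {1,2,3,4}->{1,2,3}
pass 3: no change
Fixpoint after 3 passes: D(U) = {2,4,5,6}

Answer: {2,4,5,6}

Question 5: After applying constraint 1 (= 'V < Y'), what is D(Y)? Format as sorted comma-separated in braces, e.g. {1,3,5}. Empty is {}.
Answer: {3,4,5}

Derivation:
Constraint 1 (V < Y) on D(V)={1,2,3,4,5,6} D(Y)={1,3,4,5}: V {1,2,3,4,5,6}->{1,2,3,4}; Y {1,3,4,5}->{3,4,5}
So after constraint 1: D(Y) = {3,4,5}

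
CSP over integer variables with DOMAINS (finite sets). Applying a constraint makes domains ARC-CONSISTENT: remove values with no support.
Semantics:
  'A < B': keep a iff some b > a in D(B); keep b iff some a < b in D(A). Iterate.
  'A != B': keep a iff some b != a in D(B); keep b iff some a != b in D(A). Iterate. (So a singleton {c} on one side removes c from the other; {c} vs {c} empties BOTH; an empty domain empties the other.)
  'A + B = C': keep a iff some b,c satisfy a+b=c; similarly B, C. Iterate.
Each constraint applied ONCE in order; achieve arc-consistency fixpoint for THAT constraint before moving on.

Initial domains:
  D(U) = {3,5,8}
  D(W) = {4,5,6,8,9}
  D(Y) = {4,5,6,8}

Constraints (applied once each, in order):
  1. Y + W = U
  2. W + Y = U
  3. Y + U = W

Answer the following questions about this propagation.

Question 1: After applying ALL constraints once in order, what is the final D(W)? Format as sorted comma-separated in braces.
Answer: {}

Derivation:
Constraint 1 (Y + W = U) on D(Y)={4,5,6,8} D(W)={4,5,6,8,9} D(U)={3,5,8}: Y {4,5,6,8}->{4}; W {4,5,6,8,9}->{4}; U {3,5,8}->{8}
Constraint 2 (W + Y = U) on D(W)={4} D(Y)={4} D(U)={8}: no change
Constraint 3 (Y + U = W) on D(Y)={4} D(U)={8} D(W)={4}: Y {4}->{}; U {8}->{}; W {4}->{}
So after all 3 constraints: D(W) = {}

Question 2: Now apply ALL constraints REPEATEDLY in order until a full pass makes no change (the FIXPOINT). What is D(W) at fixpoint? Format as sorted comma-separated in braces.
pass 0 (initial): D(W)={4,5,6,8,9}
pass 1: U {3,5,8}->{}; W {4,5,6,8,9}->{}; Y {4,5,6,8}->{}
pass 2: no change
Fixpoint after 2 passes: D(W) = {}

Answer: {}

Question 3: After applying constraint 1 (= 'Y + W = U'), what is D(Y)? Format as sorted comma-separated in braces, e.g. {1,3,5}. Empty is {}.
Constraint 1 (Y + W = U) on D(Y)={4,5,6,8} D(W)={4,5,6,8,9} D(U)={3,5,8}: Y {4,5,6,8}->{4}; W {4,5,6,8,9}->{4}; U {3,5,8}->{8}
So after constraint 1: D(Y) = {4}

Answer: {4}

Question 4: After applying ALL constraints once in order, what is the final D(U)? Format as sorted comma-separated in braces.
Answer: {}

Derivation:
Constraint 1 (Y + W = U) on D(Y)={4,5,6,8} D(W)={4,5,6,8,9} D(U)={3,5,8}: Y {4,5,6,8}->{4}; W {4,5,6,8,9}->{4}; U {3,5,8}->{8}
Constraint 2 (W + Y = U) on D(W)={4} D(Y)={4} D(U)={8}: no change
Constraint 3 (Y + U = W) on D(Y)={4} D(U)={8} D(W)={4}: Y {4}->{}; U {8}->{}; W {4}->{}
So after all 3 constraints: D(U) = {}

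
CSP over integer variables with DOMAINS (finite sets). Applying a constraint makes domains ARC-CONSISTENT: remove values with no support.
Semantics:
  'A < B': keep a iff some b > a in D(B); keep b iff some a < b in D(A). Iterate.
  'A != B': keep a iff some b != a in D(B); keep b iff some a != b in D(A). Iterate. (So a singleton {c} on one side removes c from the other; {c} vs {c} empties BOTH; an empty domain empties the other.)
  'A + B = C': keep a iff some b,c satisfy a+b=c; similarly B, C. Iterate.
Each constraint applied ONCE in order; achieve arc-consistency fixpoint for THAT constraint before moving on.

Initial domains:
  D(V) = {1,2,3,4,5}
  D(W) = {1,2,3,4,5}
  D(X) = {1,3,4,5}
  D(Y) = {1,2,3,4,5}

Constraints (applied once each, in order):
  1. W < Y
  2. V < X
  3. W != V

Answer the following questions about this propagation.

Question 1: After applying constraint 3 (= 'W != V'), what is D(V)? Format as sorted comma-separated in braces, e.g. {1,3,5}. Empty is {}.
Constraint 1 (W < Y) on D(W)={1,2,3,4,5} D(Y)={1,2,3,4,5}: W {1,2,3,4,5}->{1,2,3,4}; Y {1,2,3,4,5}->{2,3,4,5}
Constraint 2 (V < X) on D(V)={1,2,3,4,5} D(X)={1,3,4,5}: V {1,2,3,4,5}->{1,2,3,4}; X {1,3,4,5}->{3,4,5}
Constraint 3 (W != V) on D(W)={1,2,3,4} D(V)={1,2,3,4}: no change
So after constraint 3: D(V) = {1,2,3,4}

Answer: {1,2,3,4}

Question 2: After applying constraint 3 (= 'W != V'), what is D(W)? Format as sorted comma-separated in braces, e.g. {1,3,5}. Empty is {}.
Constraint 1 (W < Y) on D(W)={1,2,3,4,5} D(Y)={1,2,3,4,5}: W {1,2,3,4,5}->{1,2,3,4}; Y {1,2,3,4,5}->{2,3,4,5}
Constraint 2 (V < X) on D(V)={1,2,3,4,5} D(X)={1,3,4,5}: V {1,2,3,4,5}->{1,2,3,4}; X {1,3,4,5}->{3,4,5}
Constraint 3 (W != V) on D(W)={1,2,3,4} D(V)={1,2,3,4}: no change
So after constraint 3: D(W) = {1,2,3,4}

Answer: {1,2,3,4}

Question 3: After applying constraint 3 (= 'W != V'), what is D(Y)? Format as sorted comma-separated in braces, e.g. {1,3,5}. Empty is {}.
Constraint 1 (W < Y) on D(W)={1,2,3,4,5} D(Y)={1,2,3,4,5}: W {1,2,3,4,5}->{1,2,3,4}; Y {1,2,3,4,5}->{2,3,4,5}
Constraint 2 (V < X) on D(V)={1,2,3,4,5} D(X)={1,3,4,5}: V {1,2,3,4,5}->{1,2,3,4}; X {1,3,4,5}->{3,4,5}
Constraint 3 (W != V) on D(W)={1,2,3,4} D(V)={1,2,3,4}: no change
So after constraint 3: D(Y) = {2,3,4,5}

Answer: {2,3,4,5}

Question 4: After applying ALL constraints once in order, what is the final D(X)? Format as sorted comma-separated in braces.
Answer: {3,4,5}

Derivation:
Constraint 1 (W < Y) on D(W)={1,2,3,4,5} D(Y)={1,2,3,4,5}: W {1,2,3,4,5}->{1,2,3,4}; Y {1,2,3,4,5}->{2,3,4,5}
Constraint 2 (V < X) on D(V)={1,2,3,4,5} D(X)={1,3,4,5}: V {1,2,3,4,5}->{1,2,3,4}; X {1,3,4,5}->{3,4,5}
Constraint 3 (W != V) on D(W)={1,2,3,4} D(V)={1,2,3,4}: no change
So after all 3 constraints: D(X) = {3,4,5}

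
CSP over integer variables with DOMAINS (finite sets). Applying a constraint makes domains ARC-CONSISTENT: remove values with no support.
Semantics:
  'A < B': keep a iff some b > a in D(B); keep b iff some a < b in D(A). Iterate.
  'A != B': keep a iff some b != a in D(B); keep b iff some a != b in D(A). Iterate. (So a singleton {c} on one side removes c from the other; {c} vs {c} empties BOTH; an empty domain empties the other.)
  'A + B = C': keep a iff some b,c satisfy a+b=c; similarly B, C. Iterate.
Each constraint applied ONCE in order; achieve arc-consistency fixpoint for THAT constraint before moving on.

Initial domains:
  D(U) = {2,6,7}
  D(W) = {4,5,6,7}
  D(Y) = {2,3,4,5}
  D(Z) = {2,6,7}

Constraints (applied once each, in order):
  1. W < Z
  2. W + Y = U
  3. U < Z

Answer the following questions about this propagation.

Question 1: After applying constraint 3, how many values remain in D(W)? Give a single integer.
Constraint 1 (W < Z) on D(W)={4,5,6,7} D(Z)={2,6,7}: W {4,5,6,7}->{4,5,6}; Z {2,6,7}->{6,7}
Constraint 2 (W + Y = U) on D(W)={4,5,6} D(Y)={2,3,4,5} D(U)={2,6,7}: W {4,5,6}->{4,5}; Y {2,3,4,5}->{2,3}; U {2,6,7}->{6,7}
Constraint 3 (U < Z) on D(U)={6,7} D(Z)={6,7}: U {6,7}->{6}; Z {6,7}->{7}
So after constraint 3: D(W)={4,5}, size = 2

Answer: 2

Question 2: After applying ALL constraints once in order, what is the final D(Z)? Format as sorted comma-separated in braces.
Answer: {7}

Derivation:
Constraint 1 (W < Z) on D(W)={4,5,6,7} D(Z)={2,6,7}: W {4,5,6,7}->{4,5,6}; Z {2,6,7}->{6,7}
Constraint 2 (W + Y = U) on D(W)={4,5,6} D(Y)={2,3,4,5} D(U)={2,6,7}: W {4,5,6}->{4,5}; Y {2,3,4,5}->{2,3}; U {2,6,7}->{6,7}
Constraint 3 (U < Z) on D(U)={6,7} D(Z)={6,7}: U {6,7}->{6}; Z {6,7}->{7}
So after all 3 constraints: D(Z) = {7}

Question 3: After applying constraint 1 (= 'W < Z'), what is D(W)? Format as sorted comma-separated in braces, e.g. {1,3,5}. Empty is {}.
Answer: {4,5,6}

Derivation:
Constraint 1 (W < Z) on D(W)={4,5,6,7} D(Z)={2,6,7}: W {4,5,6,7}->{4,5,6}; Z {2,6,7}->{6,7}
So after constraint 1: D(W) = {4,5,6}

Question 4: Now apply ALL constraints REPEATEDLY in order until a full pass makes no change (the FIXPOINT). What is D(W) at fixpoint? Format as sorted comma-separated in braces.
pass 0 (initial): D(W)={4,5,6,7}
pass 1: U {2,6,7}->{6}; W {4,5,6,7}->{4,5}; Y {2,3,4,5}->{2,3}; Z {2,6,7}->{7}
pass 2: W {4,5}->{4}; Y {2,3}->{2}
pass 3: no change
Fixpoint after 3 passes: D(W) = {4}

Answer: {4}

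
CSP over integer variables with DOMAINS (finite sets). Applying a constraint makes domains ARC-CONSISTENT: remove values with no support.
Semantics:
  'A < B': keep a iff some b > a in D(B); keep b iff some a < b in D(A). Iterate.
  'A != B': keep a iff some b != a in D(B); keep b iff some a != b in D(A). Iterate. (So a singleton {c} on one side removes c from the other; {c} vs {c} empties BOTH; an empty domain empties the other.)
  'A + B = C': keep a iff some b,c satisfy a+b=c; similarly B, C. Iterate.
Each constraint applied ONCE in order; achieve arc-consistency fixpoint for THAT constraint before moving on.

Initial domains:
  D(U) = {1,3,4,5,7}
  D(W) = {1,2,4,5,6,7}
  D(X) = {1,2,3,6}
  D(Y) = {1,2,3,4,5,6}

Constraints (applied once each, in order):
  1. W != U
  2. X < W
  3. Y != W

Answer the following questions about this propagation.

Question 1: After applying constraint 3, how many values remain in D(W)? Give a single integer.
Constraint 1 (W != U) on D(W)={1,2,4,5,6,7} D(U)={1,3,4,5,7}: no change
Constraint 2 (X < W) on D(X)={1,2,3,6} D(W)={1,2,4,5,6,7}: W {1,2,4,5,6,7}->{2,4,5,6,7}
Constraint 3 (Y != W) on D(Y)={1,2,3,4,5,6} D(W)={2,4,5,6,7}: no change
So after constraint 3: D(W)={2,4,5,6,7}, size = 5

Answer: 5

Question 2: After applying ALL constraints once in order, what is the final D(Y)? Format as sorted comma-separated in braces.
Answer: {1,2,3,4,5,6}

Derivation:
Constraint 1 (W != U) on D(W)={1,2,4,5,6,7} D(U)={1,3,4,5,7}: no change
Constraint 2 (X < W) on D(X)={1,2,3,6} D(W)={1,2,4,5,6,7}: W {1,2,4,5,6,7}->{2,4,5,6,7}
Constraint 3 (Y != W) on D(Y)={1,2,3,4,5,6} D(W)={2,4,5,6,7}: no change
So after all 3 constraints: D(Y) = {1,2,3,4,5,6}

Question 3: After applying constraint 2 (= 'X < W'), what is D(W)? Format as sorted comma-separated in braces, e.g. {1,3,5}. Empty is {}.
Constraint 1 (W != U) on D(W)={1,2,4,5,6,7} D(U)={1,3,4,5,7}: no change
Constraint 2 (X < W) on D(X)={1,2,3,6} D(W)={1,2,4,5,6,7}: W {1,2,4,5,6,7}->{2,4,5,6,7}
So after constraint 2: D(W) = {2,4,5,6,7}

Answer: {2,4,5,6,7}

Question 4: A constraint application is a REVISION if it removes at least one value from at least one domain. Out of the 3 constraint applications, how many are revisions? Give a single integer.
Answer: 1

Derivation:
Constraint 1 (W != U) on D(W)={1,2,4,5,6,7} D(U)={1,3,4,5,7}: no change => not a revision
Constraint 2 (X < W) on D(X)={1,2,3,6} D(W)={1,2,4,5,6,7}: W {1,2,4,5,6,7}->{2,4,5,6,7} => REVISION
Constraint 3 (Y != W) on D(Y)={1,2,3,4,5,6} D(W)={2,4,5,6,7}: no change => not a revision
Total revisions = 1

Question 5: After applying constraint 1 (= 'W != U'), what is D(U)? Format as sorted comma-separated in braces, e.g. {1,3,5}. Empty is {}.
Answer: {1,3,4,5,7}

Derivation:
Constraint 1 (W != U) on D(W)={1,2,4,5,6,7} D(U)={1,3,4,5,7}: no change
So after constraint 1: D(U) = {1,3,4,5,7}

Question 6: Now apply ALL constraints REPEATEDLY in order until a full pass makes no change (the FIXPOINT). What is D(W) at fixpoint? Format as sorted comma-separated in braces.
Answer: {2,4,5,6,7}

Derivation:
pass 0 (initial): D(W)={1,2,4,5,6,7}
pass 1: W {1,2,4,5,6,7}->{2,4,5,6,7}
pass 2: no change
Fixpoint after 2 passes: D(W) = {2,4,5,6,7}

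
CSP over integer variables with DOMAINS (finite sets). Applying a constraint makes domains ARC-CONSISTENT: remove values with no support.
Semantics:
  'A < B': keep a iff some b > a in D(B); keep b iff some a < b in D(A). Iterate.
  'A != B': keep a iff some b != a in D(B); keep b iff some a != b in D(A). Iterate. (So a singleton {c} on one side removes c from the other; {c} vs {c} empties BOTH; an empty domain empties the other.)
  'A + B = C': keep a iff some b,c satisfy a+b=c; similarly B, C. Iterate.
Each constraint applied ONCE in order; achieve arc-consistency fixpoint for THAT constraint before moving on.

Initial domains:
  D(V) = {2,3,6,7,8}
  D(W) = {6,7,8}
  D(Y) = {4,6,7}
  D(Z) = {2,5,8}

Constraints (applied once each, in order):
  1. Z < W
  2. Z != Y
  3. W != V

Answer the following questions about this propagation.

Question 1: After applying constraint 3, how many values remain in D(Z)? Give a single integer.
Constraint 1 (Z < W) on D(Z)={2,5,8} D(W)={6,7,8}: Z {2,5,8}->{2,5}
Constraint 2 (Z != Y) on D(Z)={2,5} D(Y)={4,6,7}: no change
Constraint 3 (W != V) on D(W)={6,7,8} D(V)={2,3,6,7,8}: no change
So after constraint 3: D(Z)={2,5}, size = 2

Answer: 2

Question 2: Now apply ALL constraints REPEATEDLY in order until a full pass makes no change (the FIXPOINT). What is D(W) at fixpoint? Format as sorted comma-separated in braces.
Answer: {6,7,8}

Derivation:
pass 0 (initial): D(W)={6,7,8}
pass 1: Z {2,5,8}->{2,5}
pass 2: no change
Fixpoint after 2 passes: D(W) = {6,7,8}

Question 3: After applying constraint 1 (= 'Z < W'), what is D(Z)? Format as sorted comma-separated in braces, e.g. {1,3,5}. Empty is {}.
Answer: {2,5}

Derivation:
Constraint 1 (Z < W) on D(Z)={2,5,8} D(W)={6,7,8}: Z {2,5,8}->{2,5}
So after constraint 1: D(Z) = {2,5}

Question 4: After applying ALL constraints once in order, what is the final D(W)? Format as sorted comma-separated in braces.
Answer: {6,7,8}

Derivation:
Constraint 1 (Z < W) on D(Z)={2,5,8} D(W)={6,7,8}: Z {2,5,8}->{2,5}
Constraint 2 (Z != Y) on D(Z)={2,5} D(Y)={4,6,7}: no change
Constraint 3 (W != V) on D(W)={6,7,8} D(V)={2,3,6,7,8}: no change
So after all 3 constraints: D(W) = {6,7,8}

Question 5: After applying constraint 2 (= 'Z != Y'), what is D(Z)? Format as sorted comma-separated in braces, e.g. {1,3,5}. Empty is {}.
Constraint 1 (Z < W) on D(Z)={2,5,8} D(W)={6,7,8}: Z {2,5,8}->{2,5}
Constraint 2 (Z != Y) on D(Z)={2,5} D(Y)={4,6,7}: no change
So after constraint 2: D(Z) = {2,5}

Answer: {2,5}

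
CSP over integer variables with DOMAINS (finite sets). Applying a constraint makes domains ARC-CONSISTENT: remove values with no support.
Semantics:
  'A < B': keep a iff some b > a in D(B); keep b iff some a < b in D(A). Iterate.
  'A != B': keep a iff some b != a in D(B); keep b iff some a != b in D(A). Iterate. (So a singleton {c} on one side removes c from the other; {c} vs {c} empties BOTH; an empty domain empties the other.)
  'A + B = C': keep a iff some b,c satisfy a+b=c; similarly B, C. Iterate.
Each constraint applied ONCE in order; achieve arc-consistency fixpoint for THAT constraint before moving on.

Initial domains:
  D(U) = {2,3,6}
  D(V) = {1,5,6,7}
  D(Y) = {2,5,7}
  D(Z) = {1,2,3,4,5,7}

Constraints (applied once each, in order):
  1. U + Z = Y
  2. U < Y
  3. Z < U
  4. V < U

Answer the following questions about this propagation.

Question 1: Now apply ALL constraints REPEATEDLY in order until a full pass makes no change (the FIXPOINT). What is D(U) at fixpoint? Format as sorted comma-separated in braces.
Answer: {2,3,6}

Derivation:
pass 0 (initial): D(U)={2,3,6}
pass 1: V {1,5,6,7}->{1,5}; Y {2,5,7}->{5,7}; Z {1,2,3,4,5,7}->{1,2,3,4,5}
pass 2: no change
Fixpoint after 2 passes: D(U) = {2,3,6}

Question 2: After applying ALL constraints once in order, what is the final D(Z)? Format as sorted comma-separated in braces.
Answer: {1,2,3,4,5}

Derivation:
Constraint 1 (U + Z = Y) on D(U)={2,3,6} D(Z)={1,2,3,4,5,7} D(Y)={2,5,7}: Z {1,2,3,4,5,7}->{1,2,3,4,5}; Y {2,5,7}->{5,7}
Constraint 2 (U < Y) on D(U)={2,3,6} D(Y)={5,7}: no change
Constraint 3 (Z < U) on D(Z)={1,2,3,4,5} D(U)={2,3,6}: no change
Constraint 4 (V < U) on D(V)={1,5,6,7} D(U)={2,3,6}: V {1,5,6,7}->{1,5}
So after all 4 constraints: D(Z) = {1,2,3,4,5}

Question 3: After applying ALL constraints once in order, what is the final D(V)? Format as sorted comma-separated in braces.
Answer: {1,5}

Derivation:
Constraint 1 (U + Z = Y) on D(U)={2,3,6} D(Z)={1,2,3,4,5,7} D(Y)={2,5,7}: Z {1,2,3,4,5,7}->{1,2,3,4,5}; Y {2,5,7}->{5,7}
Constraint 2 (U < Y) on D(U)={2,3,6} D(Y)={5,7}: no change
Constraint 3 (Z < U) on D(Z)={1,2,3,4,5} D(U)={2,3,6}: no change
Constraint 4 (V < U) on D(V)={1,5,6,7} D(U)={2,3,6}: V {1,5,6,7}->{1,5}
So after all 4 constraints: D(V) = {1,5}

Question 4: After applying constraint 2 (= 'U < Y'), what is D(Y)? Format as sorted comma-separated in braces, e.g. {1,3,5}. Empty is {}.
Answer: {5,7}

Derivation:
Constraint 1 (U + Z = Y) on D(U)={2,3,6} D(Z)={1,2,3,4,5,7} D(Y)={2,5,7}: Z {1,2,3,4,5,7}->{1,2,3,4,5}; Y {2,5,7}->{5,7}
Constraint 2 (U < Y) on D(U)={2,3,6} D(Y)={5,7}: no change
So after constraint 2: D(Y) = {5,7}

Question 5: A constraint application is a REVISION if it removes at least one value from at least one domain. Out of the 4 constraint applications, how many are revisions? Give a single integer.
Constraint 1 (U + Z = Y) on D(U)={2,3,6} D(Z)={1,2,3,4,5,7} D(Y)={2,5,7}: Z {1,2,3,4,5,7}->{1,2,3,4,5}; Y {2,5,7}->{5,7} => REVISION
Constraint 2 (U < Y) on D(U)={2,3,6} D(Y)={5,7}: no change => not a revision
Constraint 3 (Z < U) on D(Z)={1,2,3,4,5} D(U)={2,3,6}: no change => not a revision
Constraint 4 (V < U) on D(V)={1,5,6,7} D(U)={2,3,6}: V {1,5,6,7}->{1,5} => REVISION
Total revisions = 2

Answer: 2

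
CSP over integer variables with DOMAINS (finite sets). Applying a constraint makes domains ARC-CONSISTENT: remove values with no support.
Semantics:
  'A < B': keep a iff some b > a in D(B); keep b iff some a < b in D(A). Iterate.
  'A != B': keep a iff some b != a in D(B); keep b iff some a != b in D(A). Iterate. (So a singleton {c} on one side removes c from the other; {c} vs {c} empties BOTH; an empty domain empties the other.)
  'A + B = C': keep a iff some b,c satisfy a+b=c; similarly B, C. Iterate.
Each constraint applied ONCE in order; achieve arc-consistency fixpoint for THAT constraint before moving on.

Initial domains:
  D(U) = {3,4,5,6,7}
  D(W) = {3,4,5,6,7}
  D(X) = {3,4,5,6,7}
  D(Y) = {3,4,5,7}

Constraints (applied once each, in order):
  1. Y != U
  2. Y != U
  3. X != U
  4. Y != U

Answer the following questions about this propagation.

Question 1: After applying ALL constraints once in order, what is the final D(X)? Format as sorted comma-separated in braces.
Answer: {3,4,5,6,7}

Derivation:
Constraint 1 (Y != U) on D(Y)={3,4,5,7} D(U)={3,4,5,6,7}: no change
Constraint 2 (Y != U) on D(Y)={3,4,5,7} D(U)={3,4,5,6,7}: no change
Constraint 3 (X != U) on D(X)={3,4,5,6,7} D(U)={3,4,5,6,7}: no change
Constraint 4 (Y != U) on D(Y)={3,4,5,7} D(U)={3,4,5,6,7}: no change
So after all 4 constraints: D(X) = {3,4,5,6,7}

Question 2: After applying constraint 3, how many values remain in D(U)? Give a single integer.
Constraint 1 (Y != U) on D(Y)={3,4,5,7} D(U)={3,4,5,6,7}: no change
Constraint 2 (Y != U) on D(Y)={3,4,5,7} D(U)={3,4,5,6,7}: no change
Constraint 3 (X != U) on D(X)={3,4,5,6,7} D(U)={3,4,5,6,7}: no change
So after constraint 3: D(U)={3,4,5,6,7}, size = 5

Answer: 5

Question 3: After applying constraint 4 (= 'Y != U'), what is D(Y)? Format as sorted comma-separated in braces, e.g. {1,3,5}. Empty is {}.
Constraint 1 (Y != U) on D(Y)={3,4,5,7} D(U)={3,4,5,6,7}: no change
Constraint 2 (Y != U) on D(Y)={3,4,5,7} D(U)={3,4,5,6,7}: no change
Constraint 3 (X != U) on D(X)={3,4,5,6,7} D(U)={3,4,5,6,7}: no change
Constraint 4 (Y != U) on D(Y)={3,4,5,7} D(U)={3,4,5,6,7}: no change
So after constraint 4: D(Y) = {3,4,5,7}

Answer: {3,4,5,7}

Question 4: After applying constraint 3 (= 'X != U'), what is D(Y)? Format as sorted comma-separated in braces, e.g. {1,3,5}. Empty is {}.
Answer: {3,4,5,7}

Derivation:
Constraint 1 (Y != U) on D(Y)={3,4,5,7} D(U)={3,4,5,6,7}: no change
Constraint 2 (Y != U) on D(Y)={3,4,5,7} D(U)={3,4,5,6,7}: no change
Constraint 3 (X != U) on D(X)={3,4,5,6,7} D(U)={3,4,5,6,7}: no change
So after constraint 3: D(Y) = {3,4,5,7}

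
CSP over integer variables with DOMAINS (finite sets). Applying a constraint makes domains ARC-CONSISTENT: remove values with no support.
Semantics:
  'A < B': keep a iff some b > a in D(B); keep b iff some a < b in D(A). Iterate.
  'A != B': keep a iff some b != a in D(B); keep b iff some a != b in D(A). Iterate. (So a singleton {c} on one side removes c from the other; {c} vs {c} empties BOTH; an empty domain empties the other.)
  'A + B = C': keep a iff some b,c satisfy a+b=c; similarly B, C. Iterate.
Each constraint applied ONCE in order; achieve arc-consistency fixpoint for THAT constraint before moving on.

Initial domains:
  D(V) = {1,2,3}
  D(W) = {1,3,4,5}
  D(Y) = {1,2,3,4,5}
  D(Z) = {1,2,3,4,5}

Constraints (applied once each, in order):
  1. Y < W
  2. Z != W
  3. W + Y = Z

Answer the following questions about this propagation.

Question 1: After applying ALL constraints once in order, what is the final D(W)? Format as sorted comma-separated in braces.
Constraint 1 (Y < W) on D(Y)={1,2,3,4,5} D(W)={1,3,4,5}: Y {1,2,3,4,5}->{1,2,3,4}; W {1,3,4,5}->{3,4,5}
Constraint 2 (Z != W) on D(Z)={1,2,3,4,5} D(W)={3,4,5}: no change
Constraint 3 (W + Y = Z) on D(W)={3,4,5} D(Y)={1,2,3,4} D(Z)={1,2,3,4,5}: W {3,4,5}->{3,4}; Y {1,2,3,4}->{1,2}; Z {1,2,3,4,5}->{4,5}
So after all 3 constraints: D(W) = {3,4}

Answer: {3,4}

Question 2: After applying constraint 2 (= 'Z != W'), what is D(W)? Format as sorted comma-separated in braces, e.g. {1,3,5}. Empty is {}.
Answer: {3,4,5}

Derivation:
Constraint 1 (Y < W) on D(Y)={1,2,3,4,5} D(W)={1,3,4,5}: Y {1,2,3,4,5}->{1,2,3,4}; W {1,3,4,5}->{3,4,5}
Constraint 2 (Z != W) on D(Z)={1,2,3,4,5} D(W)={3,4,5}: no change
So after constraint 2: D(W) = {3,4,5}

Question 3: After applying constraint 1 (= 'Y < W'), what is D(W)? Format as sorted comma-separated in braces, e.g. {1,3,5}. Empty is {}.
Answer: {3,4,5}

Derivation:
Constraint 1 (Y < W) on D(Y)={1,2,3,4,5} D(W)={1,3,4,5}: Y {1,2,3,4,5}->{1,2,3,4}; W {1,3,4,5}->{3,4,5}
So after constraint 1: D(W) = {3,4,5}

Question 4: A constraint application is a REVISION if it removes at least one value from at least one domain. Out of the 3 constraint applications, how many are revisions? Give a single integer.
Constraint 1 (Y < W) on D(Y)={1,2,3,4,5} D(W)={1,3,4,5}: Y {1,2,3,4,5}->{1,2,3,4}; W {1,3,4,5}->{3,4,5} => REVISION
Constraint 2 (Z != W) on D(Z)={1,2,3,4,5} D(W)={3,4,5}: no change => not a revision
Constraint 3 (W + Y = Z) on D(W)={3,4,5} D(Y)={1,2,3,4} D(Z)={1,2,3,4,5}: W {3,4,5}->{3,4}; Y {1,2,3,4}->{1,2}; Z {1,2,3,4,5}->{4,5} => REVISION
Total revisions = 2

Answer: 2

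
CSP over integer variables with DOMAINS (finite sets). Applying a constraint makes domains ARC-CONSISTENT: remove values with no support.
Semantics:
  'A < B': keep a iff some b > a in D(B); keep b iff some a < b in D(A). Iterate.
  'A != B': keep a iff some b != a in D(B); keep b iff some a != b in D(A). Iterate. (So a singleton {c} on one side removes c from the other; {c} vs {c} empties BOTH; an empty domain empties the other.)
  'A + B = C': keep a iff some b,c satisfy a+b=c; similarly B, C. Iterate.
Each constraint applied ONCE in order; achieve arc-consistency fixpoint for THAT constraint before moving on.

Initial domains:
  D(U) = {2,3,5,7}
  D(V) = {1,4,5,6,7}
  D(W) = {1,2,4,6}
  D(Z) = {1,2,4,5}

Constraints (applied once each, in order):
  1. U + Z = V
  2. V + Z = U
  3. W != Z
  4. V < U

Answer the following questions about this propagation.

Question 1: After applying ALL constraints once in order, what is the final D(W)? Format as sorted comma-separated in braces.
Answer: {2,4,6}

Derivation:
Constraint 1 (U + Z = V) on D(U)={2,3,5,7} D(Z)={1,2,4,5} D(V)={1,4,5,6,7}: U {2,3,5,7}->{2,3,5}; V {1,4,5,6,7}->{4,5,6,7}
Constraint 2 (V + Z = U) on D(V)={4,5,6,7} D(Z)={1,2,4,5} D(U)={2,3,5}: V {4,5,6,7}->{4}; Z {1,2,4,5}->{1}; U {2,3,5}->{5}
Constraint 3 (W != Z) on D(W)={1,2,4,6} D(Z)={1}: W {1,2,4,6}->{2,4,6}
Constraint 4 (V < U) on D(V)={4} D(U)={5}: no change
So after all 4 constraints: D(W) = {2,4,6}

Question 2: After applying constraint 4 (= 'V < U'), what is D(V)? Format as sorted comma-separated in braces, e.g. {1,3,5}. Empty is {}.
Constraint 1 (U + Z = V) on D(U)={2,3,5,7} D(Z)={1,2,4,5} D(V)={1,4,5,6,7}: U {2,3,5,7}->{2,3,5}; V {1,4,5,6,7}->{4,5,6,7}
Constraint 2 (V + Z = U) on D(V)={4,5,6,7} D(Z)={1,2,4,5} D(U)={2,3,5}: V {4,5,6,7}->{4}; Z {1,2,4,5}->{1}; U {2,3,5}->{5}
Constraint 3 (W != Z) on D(W)={1,2,4,6} D(Z)={1}: W {1,2,4,6}->{2,4,6}
Constraint 4 (V < U) on D(V)={4} D(U)={5}: no change
So after constraint 4: D(V) = {4}

Answer: {4}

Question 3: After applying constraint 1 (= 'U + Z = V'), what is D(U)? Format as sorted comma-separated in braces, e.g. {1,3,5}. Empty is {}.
Constraint 1 (U + Z = V) on D(U)={2,3,5,7} D(Z)={1,2,4,5} D(V)={1,4,5,6,7}: U {2,3,5,7}->{2,3,5}; V {1,4,5,6,7}->{4,5,6,7}
So after constraint 1: D(U) = {2,3,5}

Answer: {2,3,5}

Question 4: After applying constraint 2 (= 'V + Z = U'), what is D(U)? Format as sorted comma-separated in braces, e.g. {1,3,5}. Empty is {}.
Constraint 1 (U + Z = V) on D(U)={2,3,5,7} D(Z)={1,2,4,5} D(V)={1,4,5,6,7}: U {2,3,5,7}->{2,3,5}; V {1,4,5,6,7}->{4,5,6,7}
Constraint 2 (V + Z = U) on D(V)={4,5,6,7} D(Z)={1,2,4,5} D(U)={2,3,5}: V {4,5,6,7}->{4}; Z {1,2,4,5}->{1}; U {2,3,5}->{5}
So after constraint 2: D(U) = {5}

Answer: {5}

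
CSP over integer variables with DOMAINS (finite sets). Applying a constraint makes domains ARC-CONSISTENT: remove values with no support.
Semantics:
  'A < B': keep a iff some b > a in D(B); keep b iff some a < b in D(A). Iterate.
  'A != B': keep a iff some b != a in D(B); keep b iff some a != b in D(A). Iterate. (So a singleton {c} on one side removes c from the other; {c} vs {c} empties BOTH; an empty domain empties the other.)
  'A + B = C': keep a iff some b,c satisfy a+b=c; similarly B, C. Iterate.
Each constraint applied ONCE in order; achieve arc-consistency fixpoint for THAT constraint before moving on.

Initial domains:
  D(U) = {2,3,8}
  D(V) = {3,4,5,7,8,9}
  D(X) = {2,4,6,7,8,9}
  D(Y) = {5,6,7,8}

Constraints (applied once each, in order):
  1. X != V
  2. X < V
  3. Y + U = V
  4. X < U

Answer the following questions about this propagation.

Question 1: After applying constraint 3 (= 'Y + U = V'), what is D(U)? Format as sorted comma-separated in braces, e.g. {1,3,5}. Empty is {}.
Answer: {2,3}

Derivation:
Constraint 1 (X != V) on D(X)={2,4,6,7,8,9} D(V)={3,4,5,7,8,9}: no change
Constraint 2 (X < V) on D(X)={2,4,6,7,8,9} D(V)={3,4,5,7,8,9}: X {2,4,6,7,8,9}->{2,4,6,7,8}
Constraint 3 (Y + U = V) on D(Y)={5,6,7,8} D(U)={2,3,8} D(V)={3,4,5,7,8,9}: Y {5,6,7,8}->{5,6,7}; U {2,3,8}->{2,3}; V {3,4,5,7,8,9}->{7,8,9}
So after constraint 3: D(U) = {2,3}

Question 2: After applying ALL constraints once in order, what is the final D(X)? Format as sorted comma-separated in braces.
Constraint 1 (X != V) on D(X)={2,4,6,7,8,9} D(V)={3,4,5,7,8,9}: no change
Constraint 2 (X < V) on D(X)={2,4,6,7,8,9} D(V)={3,4,5,7,8,9}: X {2,4,6,7,8,9}->{2,4,6,7,8}
Constraint 3 (Y + U = V) on D(Y)={5,6,7,8} D(U)={2,3,8} D(V)={3,4,5,7,8,9}: Y {5,6,7,8}->{5,6,7}; U {2,3,8}->{2,3}; V {3,4,5,7,8,9}->{7,8,9}
Constraint 4 (X < U) on D(X)={2,4,6,7,8} D(U)={2,3}: X {2,4,6,7,8}->{2}; U {2,3}->{3}
So after all 4 constraints: D(X) = {2}

Answer: {2}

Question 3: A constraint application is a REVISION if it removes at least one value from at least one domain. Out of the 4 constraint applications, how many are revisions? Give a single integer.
Constraint 1 (X != V) on D(X)={2,4,6,7,8,9} D(V)={3,4,5,7,8,9}: no change => not a revision
Constraint 2 (X < V) on D(X)={2,4,6,7,8,9} D(V)={3,4,5,7,8,9}: X {2,4,6,7,8,9}->{2,4,6,7,8} => REVISION
Constraint 3 (Y + U = V) on D(Y)={5,6,7,8} D(U)={2,3,8} D(V)={3,4,5,7,8,9}: Y {5,6,7,8}->{5,6,7}; U {2,3,8}->{2,3}; V {3,4,5,7,8,9}->{7,8,9} => REVISION
Constraint 4 (X < U) on D(X)={2,4,6,7,8} D(U)={2,3}: X {2,4,6,7,8}->{2}; U {2,3}->{3} => REVISION
Total revisions = 3

Answer: 3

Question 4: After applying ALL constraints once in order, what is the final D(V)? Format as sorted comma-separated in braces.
Answer: {7,8,9}

Derivation:
Constraint 1 (X != V) on D(X)={2,4,6,7,8,9} D(V)={3,4,5,7,8,9}: no change
Constraint 2 (X < V) on D(X)={2,4,6,7,8,9} D(V)={3,4,5,7,8,9}: X {2,4,6,7,8,9}->{2,4,6,7,8}
Constraint 3 (Y + U = V) on D(Y)={5,6,7,8} D(U)={2,3,8} D(V)={3,4,5,7,8,9}: Y {5,6,7,8}->{5,6,7}; U {2,3,8}->{2,3}; V {3,4,5,7,8,9}->{7,8,9}
Constraint 4 (X < U) on D(X)={2,4,6,7,8} D(U)={2,3}: X {2,4,6,7,8}->{2}; U {2,3}->{3}
So after all 4 constraints: D(V) = {7,8,9}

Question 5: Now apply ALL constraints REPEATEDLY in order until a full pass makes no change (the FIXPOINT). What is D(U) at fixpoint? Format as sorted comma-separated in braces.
Answer: {3}

Derivation:
pass 0 (initial): D(U)={2,3,8}
pass 1: U {2,3,8}->{3}; V {3,4,5,7,8,9}->{7,8,9}; X {2,4,6,7,8,9}->{2}; Y {5,6,7,8}->{5,6,7}
pass 2: V {7,8,9}->{8,9}; Y {5,6,7}->{5,6}
pass 3: no change
Fixpoint after 3 passes: D(U) = {3}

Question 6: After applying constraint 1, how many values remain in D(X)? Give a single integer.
Constraint 1 (X != V) on D(X)={2,4,6,7,8,9} D(V)={3,4,5,7,8,9}: no change
So after constraint 1: D(X)={2,4,6,7,8,9}, size = 6

Answer: 6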